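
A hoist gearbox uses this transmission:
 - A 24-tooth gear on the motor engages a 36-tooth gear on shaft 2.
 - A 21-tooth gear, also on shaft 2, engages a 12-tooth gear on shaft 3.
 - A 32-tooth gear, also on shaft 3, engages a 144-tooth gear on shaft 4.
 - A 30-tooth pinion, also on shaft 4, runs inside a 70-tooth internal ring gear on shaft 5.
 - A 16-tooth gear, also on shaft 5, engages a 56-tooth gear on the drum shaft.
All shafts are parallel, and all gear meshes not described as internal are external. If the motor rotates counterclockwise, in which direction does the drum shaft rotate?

the motor → shaft 2: external mesh, 1 reversal → CW.
shaft 2 → shaft 3: external mesh, 1 reversal → CCW.
shaft 3 → shaft 4: external mesh, 1 reversal → CW.
shaft 4 → shaft 5: internal mesh, same direction → CW.
shaft 5 → the drum shaft: external mesh, 1 reversal → CCW.
4 reversals in total — an even number — so the drum shaft turns the same way as the motor.

counterclockwise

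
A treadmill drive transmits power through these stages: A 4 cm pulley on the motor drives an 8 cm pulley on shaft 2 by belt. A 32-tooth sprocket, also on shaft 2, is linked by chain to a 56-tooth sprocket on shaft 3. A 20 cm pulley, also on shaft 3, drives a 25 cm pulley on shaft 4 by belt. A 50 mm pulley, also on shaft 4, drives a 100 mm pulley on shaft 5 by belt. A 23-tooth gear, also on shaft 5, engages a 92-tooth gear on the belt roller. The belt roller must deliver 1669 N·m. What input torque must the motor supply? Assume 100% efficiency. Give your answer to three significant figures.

Overall ratio R = 2 × 1.75 × 1.25 × 2 × 4 = 35.
Input torque = output torque / R = 1669 / 35 = 47.686 N·m.

47.7 N·m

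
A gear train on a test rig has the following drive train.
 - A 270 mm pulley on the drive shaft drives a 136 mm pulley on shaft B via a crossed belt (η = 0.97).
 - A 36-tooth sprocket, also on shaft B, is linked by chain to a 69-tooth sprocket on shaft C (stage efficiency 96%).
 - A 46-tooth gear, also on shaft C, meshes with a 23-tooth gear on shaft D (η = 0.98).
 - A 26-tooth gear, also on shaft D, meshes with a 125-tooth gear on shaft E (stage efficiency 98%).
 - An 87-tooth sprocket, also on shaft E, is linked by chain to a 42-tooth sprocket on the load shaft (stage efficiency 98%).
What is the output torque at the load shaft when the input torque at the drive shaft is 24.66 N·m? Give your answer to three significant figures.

24.2 N·m

belt 136/270 = 0.5037 → τ = 24.66·0.5037·0.97 = 12.049 N·m
chain 69/36 = 1.9167 → τ = 12.049·1.9167·0.96 = 22.17 N·m
gear mesh 23/46 = 0.5 → τ = 22.17·0.5·0.98 = 10.863 N·m
gear mesh 125/26 = 4.8077 → τ = 10.863·4.8077·0.98 = 51.182 N·m
chain 42/87 = 0.48276 → τ = 51.182·0.48276·0.98 = 24.214 N·m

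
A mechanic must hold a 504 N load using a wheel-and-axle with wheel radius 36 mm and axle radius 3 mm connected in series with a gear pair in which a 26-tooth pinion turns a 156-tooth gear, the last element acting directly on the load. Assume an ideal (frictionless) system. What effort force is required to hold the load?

Wheel-and-axle MA = R/r = 36/3 = 12.
Gear pair MA = 156/26 = 6.
Combined ideal MA = 12 × 6 = 72.
Effort = load / MA = 504 / 72 = 7 N.

7 N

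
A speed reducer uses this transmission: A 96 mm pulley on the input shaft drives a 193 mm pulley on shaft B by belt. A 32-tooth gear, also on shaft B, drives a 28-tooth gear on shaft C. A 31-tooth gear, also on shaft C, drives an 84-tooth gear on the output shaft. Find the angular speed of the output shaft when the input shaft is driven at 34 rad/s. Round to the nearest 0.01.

Belt: ratio = 193/96 = 2.0104, so shaft B turns at 34 / 2.0104 = 16.912 rad/s.
Gear mesh: ratio = 28/32 = 0.875, so shaft C turns at 16.912 / 0.875 = 19.328 rad/s.
Gear mesh: ratio = 84/31 = 2.7097, so the output shaft turns at 19.328 / 2.7097 = 7.1329 rad/s.

7.13 rad/s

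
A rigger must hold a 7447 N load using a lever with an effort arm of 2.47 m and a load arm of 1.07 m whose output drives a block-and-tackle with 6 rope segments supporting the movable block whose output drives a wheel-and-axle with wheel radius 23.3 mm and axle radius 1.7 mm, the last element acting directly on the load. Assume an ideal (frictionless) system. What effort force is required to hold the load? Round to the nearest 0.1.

39.2 N

Lever MA = effort arm / load arm = 2.47/1.07 = 2.3084.
Block-and-tackle MA = number of supporting rope parts = 6.
Wheel-and-axle MA = R/r = 23.3/1.7 = 13.706.
Combined ideal MA = 2.3084 × 6 × 13.706 = 189.83.
Effort = load / MA = 7447 / 189.83 = 39.229 N.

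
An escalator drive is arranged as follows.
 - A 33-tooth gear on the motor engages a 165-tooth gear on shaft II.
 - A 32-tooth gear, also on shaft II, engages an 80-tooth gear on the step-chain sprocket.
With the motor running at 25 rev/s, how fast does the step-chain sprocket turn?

2 rev/s

Gear mesh: ratio = 165/33 = 5, so shaft II turns at 25 / 5 = 5 rev/s.
Gear mesh: ratio = 80/32 = 2.5, so the step-chain sprocket turns at 5 / 2.5 = 2 rev/s.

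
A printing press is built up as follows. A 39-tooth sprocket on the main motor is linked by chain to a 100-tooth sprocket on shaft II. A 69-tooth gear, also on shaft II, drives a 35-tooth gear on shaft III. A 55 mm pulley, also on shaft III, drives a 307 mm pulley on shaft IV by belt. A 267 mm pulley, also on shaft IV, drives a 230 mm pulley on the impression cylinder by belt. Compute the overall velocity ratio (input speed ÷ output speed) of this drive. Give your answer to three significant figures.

Each stage contributes driven/driver: chain 100/39 = 2.5641, gear mesh 35/69 = 0.50725, belt 307/55 = 5.5818, belt 230/267 = 0.86142.
Overall: 2.5641 × 0.50725 × 5.5818 × 0.86142 = 6.2538.

6.25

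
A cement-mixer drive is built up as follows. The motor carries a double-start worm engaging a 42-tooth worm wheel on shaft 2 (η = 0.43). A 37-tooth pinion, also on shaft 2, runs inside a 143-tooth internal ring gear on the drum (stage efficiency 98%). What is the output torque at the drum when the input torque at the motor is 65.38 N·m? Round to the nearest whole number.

2236 N·m

worm 42/2 = 21 → τ = 65.38·21·0.43 = 590.38 N·m
internal gear 143/37 = 3.8649 → τ = 590.38·3.8649·0.98 = 2236.1 N·m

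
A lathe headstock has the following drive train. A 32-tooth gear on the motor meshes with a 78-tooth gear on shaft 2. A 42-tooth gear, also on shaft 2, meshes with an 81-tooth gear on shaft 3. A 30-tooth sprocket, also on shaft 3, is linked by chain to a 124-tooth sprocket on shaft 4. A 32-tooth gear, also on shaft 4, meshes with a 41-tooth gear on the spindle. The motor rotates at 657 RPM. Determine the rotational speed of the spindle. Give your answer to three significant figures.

the motor → shaft 2 (gear mesh, 78/32): 657 ÷ 2.4375 = 269.54 RPM
shaft 2 → shaft 3 (gear mesh, 81/42): 269.54 ÷ 1.9286 = 139.76 RPM
shaft 3 → shaft 4 (chain, 124/30): 139.76 ÷ 4.1333 = 33.813 RPM
shaft 4 → the spindle (gear mesh, 41/32): 33.813 ÷ 1.2812 = 26.391 RPM

26.4 RPM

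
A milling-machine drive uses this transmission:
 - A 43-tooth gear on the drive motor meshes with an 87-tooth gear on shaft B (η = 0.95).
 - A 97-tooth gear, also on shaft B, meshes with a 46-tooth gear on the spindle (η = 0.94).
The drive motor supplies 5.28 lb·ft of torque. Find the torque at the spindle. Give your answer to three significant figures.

gear mesh 87/43 = 2.0233 → τ = 5.28·2.0233·0.95 = 10.149 lb·ft
gear mesh 46/97 = 0.47423 → τ = 10.149·0.47423·0.94 = 4.524 lb·ft

4.52 lb·ft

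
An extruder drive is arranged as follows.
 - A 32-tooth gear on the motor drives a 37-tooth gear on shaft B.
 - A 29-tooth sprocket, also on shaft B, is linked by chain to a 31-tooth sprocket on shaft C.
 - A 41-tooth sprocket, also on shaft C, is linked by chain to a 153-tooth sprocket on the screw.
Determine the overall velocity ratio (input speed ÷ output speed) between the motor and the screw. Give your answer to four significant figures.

Each stage contributes driven/driver: gear mesh 37/32 = 1.1562, chain 31/29 = 1.069, chain 153/41 = 3.7317.
Overall: 1.1562 × 1.069 × 3.7317 = 4.6124.

4.612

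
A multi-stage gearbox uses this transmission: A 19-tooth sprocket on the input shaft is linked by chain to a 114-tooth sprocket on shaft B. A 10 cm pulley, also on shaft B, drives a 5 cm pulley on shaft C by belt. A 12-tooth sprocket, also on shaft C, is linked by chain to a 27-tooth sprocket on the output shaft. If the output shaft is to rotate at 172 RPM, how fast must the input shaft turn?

1161 RPM

Overall ratio R = 6 × 0.5 × 2.25 = 6.75.
Required input speed = output speed × R = 172 × 6.75 = 1161 RPM.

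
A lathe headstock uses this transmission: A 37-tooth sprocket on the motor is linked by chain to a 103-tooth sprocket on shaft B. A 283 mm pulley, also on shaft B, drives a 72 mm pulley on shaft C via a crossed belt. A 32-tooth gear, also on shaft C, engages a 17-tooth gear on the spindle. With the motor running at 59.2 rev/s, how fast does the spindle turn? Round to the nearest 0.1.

157.3 rev/s

the motor → shaft B (chain, 103/37): 59.2 ÷ 2.7838 = 21.266 rev/s
shaft B → shaft C (belt, 72/283): 21.266 ÷ 0.25442 = 83.587 rev/s
shaft C → the spindle (gear mesh, 17/32): 83.587 ÷ 0.53125 = 157.34 rev/s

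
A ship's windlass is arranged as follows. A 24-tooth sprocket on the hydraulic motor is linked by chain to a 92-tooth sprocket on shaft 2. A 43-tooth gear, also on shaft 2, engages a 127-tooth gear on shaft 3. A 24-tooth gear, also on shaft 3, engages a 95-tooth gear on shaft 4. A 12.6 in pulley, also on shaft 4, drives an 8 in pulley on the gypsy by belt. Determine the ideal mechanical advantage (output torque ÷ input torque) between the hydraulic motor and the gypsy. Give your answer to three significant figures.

28.5

Each stage contributes driven/driver: chain 92/24 = 3.8333, gear mesh 127/43 = 2.9535, gear mesh 95/24 = 3.9583, belt 8/12.6 = 0.63492.
Overall: 3.8333 × 2.9535 × 3.9583 × 0.63492 = 28.454.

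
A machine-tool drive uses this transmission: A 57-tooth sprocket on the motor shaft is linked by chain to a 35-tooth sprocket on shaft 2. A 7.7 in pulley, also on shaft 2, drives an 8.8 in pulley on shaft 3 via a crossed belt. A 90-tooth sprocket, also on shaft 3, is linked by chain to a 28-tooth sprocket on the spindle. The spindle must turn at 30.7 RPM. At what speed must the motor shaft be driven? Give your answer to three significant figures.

6.70 RPM

Overall ratio R = 0.61404 × 1.1429 × 0.31111 = 0.21832.
Required input speed = output speed × R = 30.7 × 0.21832 = 6.7025 RPM.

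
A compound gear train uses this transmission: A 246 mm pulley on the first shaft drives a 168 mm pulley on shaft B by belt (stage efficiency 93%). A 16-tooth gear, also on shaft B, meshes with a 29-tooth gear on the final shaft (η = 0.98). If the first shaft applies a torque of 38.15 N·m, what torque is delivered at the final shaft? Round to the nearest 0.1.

43.0 N·m

belt 168/246 = 0.68293 → τ = 38.15·0.68293·0.93 = 24.23 N·m
gear mesh 29/16 = 1.8125 → τ = 24.23·1.8125·0.98 = 43.038 N·m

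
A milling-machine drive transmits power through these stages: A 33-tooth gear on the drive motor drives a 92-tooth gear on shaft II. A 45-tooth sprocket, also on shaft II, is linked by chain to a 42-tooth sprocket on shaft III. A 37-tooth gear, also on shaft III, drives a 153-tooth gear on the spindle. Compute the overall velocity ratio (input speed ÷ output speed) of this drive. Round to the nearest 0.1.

10.8

Each stage contributes driven/driver: gear mesh 92/33 = 2.7879, chain 42/45 = 0.93333, gear mesh 153/37 = 4.1351.
Overall: 2.7879 × 0.93333 × 4.1351 = 10.76.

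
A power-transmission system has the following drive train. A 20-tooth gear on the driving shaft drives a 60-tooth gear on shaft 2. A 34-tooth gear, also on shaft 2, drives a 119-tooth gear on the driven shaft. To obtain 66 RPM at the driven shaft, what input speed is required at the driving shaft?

Overall ratio R = 3 × 3.5 = 10.5.
Required input speed = output speed × R = 66 × 10.5 = 693 RPM.

693 RPM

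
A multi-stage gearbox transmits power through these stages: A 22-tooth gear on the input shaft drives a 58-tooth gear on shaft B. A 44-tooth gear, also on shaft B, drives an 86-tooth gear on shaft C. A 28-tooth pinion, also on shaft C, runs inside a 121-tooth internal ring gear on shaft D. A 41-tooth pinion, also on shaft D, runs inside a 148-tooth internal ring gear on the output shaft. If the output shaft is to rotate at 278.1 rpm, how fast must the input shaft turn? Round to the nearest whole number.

22354 rpm

Overall ratio R = 2.6364 × 1.9545 × 4.3214 × 3.6098 = 80.382.
Required input speed = output speed × R = 278.1 × 80.382 = 22354 rpm.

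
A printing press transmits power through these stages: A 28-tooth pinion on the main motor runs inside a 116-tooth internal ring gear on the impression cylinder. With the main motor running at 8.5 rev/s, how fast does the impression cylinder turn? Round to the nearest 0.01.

the main motor → the impression cylinder (internal gear, 116/28): 8.5 ÷ 4.1429 = 2.0517 rev/s

2.05 rev/s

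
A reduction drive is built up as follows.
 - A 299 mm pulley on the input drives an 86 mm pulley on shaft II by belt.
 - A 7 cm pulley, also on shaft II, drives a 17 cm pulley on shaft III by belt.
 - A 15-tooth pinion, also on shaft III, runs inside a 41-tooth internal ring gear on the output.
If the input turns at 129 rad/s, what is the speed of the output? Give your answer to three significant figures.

belt 86/299 = 0.28763 → 129/0.28763 = 448.5 rad/s
belt 17/7 = 2.4286 → 448.5/2.4286 = 184.68 rad/s
internal gear 41/15 = 2.7333 → 184.68/2.7333 = 67.565 rad/s

67.6 rad/s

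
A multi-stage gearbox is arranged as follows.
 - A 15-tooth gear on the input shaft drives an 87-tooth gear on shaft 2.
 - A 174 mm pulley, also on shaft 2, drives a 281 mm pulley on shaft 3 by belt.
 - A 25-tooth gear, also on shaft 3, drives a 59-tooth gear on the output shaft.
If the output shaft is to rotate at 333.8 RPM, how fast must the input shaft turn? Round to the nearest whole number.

Overall ratio R = 5.8 × 1.6149 × 2.36 = 22.105.
Required input speed = output speed × R = 333.8 × 22.105 = 7378.8 RPM.

7379 RPM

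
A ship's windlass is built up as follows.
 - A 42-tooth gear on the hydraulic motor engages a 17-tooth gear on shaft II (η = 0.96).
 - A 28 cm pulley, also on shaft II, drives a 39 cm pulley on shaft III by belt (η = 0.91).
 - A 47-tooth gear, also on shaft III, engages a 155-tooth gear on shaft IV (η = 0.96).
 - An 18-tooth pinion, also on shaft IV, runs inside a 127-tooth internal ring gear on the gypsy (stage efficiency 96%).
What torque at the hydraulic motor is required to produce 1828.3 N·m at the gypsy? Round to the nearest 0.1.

173.1 N·m

Overall ratio R = 0.40476 × 1.3929 × 3.2979 × 7.0556 = 13.118; overall efficiency η = 0.96 × 0.91 × 0.96 × 0.96 = 0.8051.
Input torque = output torque / (R × η) = 1828.3 / (13.118 × 0.8051) = 173.11 N·m.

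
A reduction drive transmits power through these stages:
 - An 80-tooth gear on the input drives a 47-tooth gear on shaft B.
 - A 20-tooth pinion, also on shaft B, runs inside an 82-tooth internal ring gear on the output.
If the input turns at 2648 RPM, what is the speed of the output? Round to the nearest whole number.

1099 RPM

Gear mesh: ratio = 47/80 = 0.5875, so shaft B turns at 2648 / 0.5875 = 4507.2 RPM.
Internal gear: ratio = 82/20 = 4.1, so the output turns at 4507.2 / 4.1 = 1099.3 RPM.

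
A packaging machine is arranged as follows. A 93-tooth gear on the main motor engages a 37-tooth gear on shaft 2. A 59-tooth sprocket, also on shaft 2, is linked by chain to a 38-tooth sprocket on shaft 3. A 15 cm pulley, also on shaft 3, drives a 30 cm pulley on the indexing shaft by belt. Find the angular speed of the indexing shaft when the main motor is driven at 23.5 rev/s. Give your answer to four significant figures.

gear mesh 37/93 = 0.39785 → 23.5/0.39785 = 59.068 rev/s
chain 38/59 = 0.64407 → 59.068/0.64407 = 91.71 rev/s
belt 30/15 = 2 → 91.71/2 = 45.855 rev/s

45.86 rev/s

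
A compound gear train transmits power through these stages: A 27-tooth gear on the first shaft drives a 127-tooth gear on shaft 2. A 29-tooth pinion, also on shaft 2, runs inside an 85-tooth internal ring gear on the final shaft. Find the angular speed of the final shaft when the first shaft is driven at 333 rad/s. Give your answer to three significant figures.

the first shaft → shaft 2 (gear mesh, 127/27): 333 ÷ 4.7037 = 70.795 rad/s
shaft 2 → the final shaft (internal gear, 85/29): 70.795 ÷ 2.931 = 24.154 rad/s

24.2 rad/s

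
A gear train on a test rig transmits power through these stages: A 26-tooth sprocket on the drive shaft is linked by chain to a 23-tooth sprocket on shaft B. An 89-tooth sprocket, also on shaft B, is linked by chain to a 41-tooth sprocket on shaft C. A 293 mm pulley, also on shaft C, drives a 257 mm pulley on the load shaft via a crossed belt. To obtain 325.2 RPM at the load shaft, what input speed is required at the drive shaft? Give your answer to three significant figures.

116 RPM

Overall ratio R = 0.88462 × 0.46067 × 0.87713 = 0.35745.
Required input speed = output speed × R = 325.2 × 0.35745 = 116.24 RPM.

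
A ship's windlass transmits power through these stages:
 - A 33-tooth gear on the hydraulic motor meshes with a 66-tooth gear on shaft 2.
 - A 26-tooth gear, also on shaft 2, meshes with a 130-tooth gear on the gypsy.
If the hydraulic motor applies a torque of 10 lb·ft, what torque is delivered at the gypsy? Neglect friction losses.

100 lb·ft

After the gear mesh (66/33): 10 × 2 = 20 lb·ft
After the gear mesh (130/26): 20 × 5 = 100 lb·ft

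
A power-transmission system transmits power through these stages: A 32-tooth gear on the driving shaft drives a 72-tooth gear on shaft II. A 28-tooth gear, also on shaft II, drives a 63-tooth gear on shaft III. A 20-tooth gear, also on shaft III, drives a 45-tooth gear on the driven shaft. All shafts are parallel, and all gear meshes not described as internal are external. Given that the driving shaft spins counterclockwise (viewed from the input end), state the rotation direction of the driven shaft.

clockwise

the driving shaft → shaft II: external mesh, 1 reversal → CW.
shaft II → shaft III: external mesh, 1 reversal → CCW.
shaft III → the driven shaft: external mesh, 1 reversal → CW.
3 reversals in total — an odd number — so the driven shaft turns opposite to the driving shaft.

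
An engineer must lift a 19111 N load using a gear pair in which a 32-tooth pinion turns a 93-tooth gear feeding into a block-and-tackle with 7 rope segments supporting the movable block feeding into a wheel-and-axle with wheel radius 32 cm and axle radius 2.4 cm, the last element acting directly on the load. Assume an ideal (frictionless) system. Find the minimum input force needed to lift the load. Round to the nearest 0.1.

70.5 N

Gear pair MA = 93/32 = 2.9062.
Block-and-tackle MA = number of supporting rope parts = 7.
Wheel-and-axle MA = R/r = 32/2.4 = 13.333.
Combined ideal MA = 2.9062 × 7 × 13.333 = 271.25.
Effort = load / MA = 19111 / 271.25 = 70.455 N.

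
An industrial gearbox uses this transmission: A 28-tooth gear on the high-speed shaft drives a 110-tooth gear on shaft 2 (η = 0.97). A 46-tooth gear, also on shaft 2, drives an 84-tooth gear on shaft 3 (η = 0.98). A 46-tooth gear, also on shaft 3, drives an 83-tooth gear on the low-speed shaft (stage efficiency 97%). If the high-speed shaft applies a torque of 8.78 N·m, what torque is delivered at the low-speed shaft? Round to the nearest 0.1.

gear mesh 110/28 = 3.9286 → τ = 8.78·3.9286·0.97 = 33.458 N·m
gear mesh 84/46 = 1.8261 → τ = 33.458·1.8261·0.98 = 59.875 N·m
gear mesh 83/46 = 1.8043 → τ = 59.875·1.8043·0.97 = 104.79 N·m

104.8 N·m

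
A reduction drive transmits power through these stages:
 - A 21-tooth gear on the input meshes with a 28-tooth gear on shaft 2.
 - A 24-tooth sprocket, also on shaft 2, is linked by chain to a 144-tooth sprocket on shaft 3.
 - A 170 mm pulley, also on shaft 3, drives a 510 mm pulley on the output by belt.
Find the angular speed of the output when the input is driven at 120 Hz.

5 Hz

Gear mesh: ratio = 28/21 = 1.3333, so shaft 2 turns at 120 / 1.3333 = 90 Hz.
Chain: ratio = 144/24 = 6, so shaft 3 turns at 90 / 6 = 15 Hz.
Belt: ratio = 510/170 = 3, so the output turns at 15 / 3 = 5 Hz.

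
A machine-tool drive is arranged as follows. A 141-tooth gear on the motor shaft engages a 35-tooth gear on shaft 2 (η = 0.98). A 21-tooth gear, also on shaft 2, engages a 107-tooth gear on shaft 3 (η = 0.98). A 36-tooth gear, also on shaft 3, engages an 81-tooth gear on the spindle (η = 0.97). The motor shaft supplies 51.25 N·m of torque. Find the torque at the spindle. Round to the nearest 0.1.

After the gear mesh (35/141): 51.25 × 0.24823 × 0.98 = 12.467 N·m
After the gear mesh (107/21): 12.467 × 5.0952 × 0.98 = 62.253 N·m
After the gear mesh (81/36): 62.253 × 2.25 × 0.97 = 135.87 N·m

135.9 N·m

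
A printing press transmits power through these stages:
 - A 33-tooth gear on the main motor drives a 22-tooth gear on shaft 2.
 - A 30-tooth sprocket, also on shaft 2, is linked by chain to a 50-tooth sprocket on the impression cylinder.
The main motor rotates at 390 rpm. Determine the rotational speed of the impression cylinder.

351 rpm

the main motor → shaft 2 (gear mesh, 22/33): 390 ÷ 0.66667 = 585 rpm
shaft 2 → the impression cylinder (chain, 50/30): 585 ÷ 1.6667 = 351 rpm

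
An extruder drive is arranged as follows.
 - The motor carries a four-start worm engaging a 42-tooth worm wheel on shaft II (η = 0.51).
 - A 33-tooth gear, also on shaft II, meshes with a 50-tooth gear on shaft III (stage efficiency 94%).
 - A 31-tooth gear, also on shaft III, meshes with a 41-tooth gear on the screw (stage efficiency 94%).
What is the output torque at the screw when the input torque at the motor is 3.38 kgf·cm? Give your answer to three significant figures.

32.0 kgf·cm

Worm: ratio = 42/4 = 10.5; torque at shaft II = 3.38 × 10.5 × 0.51 = 18.1 kgf·cm.
Gear mesh: ratio = 50/33 = 1.5152; torque at shaft III = 18.1 × 1.5152 × 0.94 = 25.779 kgf·cm.
Gear mesh: ratio = 41/31 = 1.3226; torque at the screw = 25.779 × 1.3226 × 0.94 = 32.049 kgf·cm.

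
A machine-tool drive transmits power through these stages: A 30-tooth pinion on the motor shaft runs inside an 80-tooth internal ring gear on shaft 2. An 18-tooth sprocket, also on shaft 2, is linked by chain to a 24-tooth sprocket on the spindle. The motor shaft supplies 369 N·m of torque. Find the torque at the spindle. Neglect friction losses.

After the internal gear (80/30): 369 × 2.6667 = 984 N·m
After the chain (24/18): 984 × 1.3333 = 1312 N·m

1312 N·m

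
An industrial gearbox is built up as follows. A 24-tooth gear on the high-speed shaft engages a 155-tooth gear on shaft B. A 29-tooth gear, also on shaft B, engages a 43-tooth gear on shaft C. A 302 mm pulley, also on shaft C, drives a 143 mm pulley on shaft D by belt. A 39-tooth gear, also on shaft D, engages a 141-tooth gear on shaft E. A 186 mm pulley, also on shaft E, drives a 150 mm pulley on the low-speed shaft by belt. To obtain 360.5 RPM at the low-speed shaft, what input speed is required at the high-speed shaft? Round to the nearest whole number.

Overall ratio R = 6.4583 × 1.4828 × 0.47351 × 3.6154 × 0.80645 = 13.221.
Required input speed = output speed × R = 360.5 × 13.221 = 4766 RPM.

4766 RPM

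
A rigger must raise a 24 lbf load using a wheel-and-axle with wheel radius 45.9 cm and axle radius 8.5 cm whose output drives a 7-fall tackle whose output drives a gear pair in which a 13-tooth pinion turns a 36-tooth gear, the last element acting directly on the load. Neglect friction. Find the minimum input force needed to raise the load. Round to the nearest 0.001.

Wheel-and-axle MA = R/r = 45.9/8.5 = 5.4.
Block-and-tackle MA = number of supporting rope parts = 7.
Gear pair MA = 36/13 = 2.7692.
Combined ideal MA = 5.4 × 7 × 2.7692 = 104.68.
Effort = load / MA = 24 / 104.68 = 0.22928 lbf.

0.229 lbf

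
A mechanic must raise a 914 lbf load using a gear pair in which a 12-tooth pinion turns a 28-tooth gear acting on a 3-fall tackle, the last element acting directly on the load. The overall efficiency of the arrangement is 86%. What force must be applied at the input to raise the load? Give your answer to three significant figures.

152 lbf

Gear pair MA = 28/12 = 2.3333.
Block-and-tackle MA = number of supporting rope parts = 3.
Combined ideal MA = 2.3333 × 3 = 7.
Actual MA = 7 × 0.86 = 6.02.
Effort = load / actual MA = 914 / 6.02 = 151.83 lbf.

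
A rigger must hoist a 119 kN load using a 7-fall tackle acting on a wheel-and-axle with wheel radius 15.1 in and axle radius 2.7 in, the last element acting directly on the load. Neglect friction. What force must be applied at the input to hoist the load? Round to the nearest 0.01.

3.04 kN

Block-and-tackle MA = number of supporting rope parts = 7.
Wheel-and-axle MA = R/r = 15.1/2.7 = 5.5926.
Combined ideal MA = 7 × 5.5926 = 39.148.
Effort = load / MA = 119 / 39.148 = 3.0397 kN.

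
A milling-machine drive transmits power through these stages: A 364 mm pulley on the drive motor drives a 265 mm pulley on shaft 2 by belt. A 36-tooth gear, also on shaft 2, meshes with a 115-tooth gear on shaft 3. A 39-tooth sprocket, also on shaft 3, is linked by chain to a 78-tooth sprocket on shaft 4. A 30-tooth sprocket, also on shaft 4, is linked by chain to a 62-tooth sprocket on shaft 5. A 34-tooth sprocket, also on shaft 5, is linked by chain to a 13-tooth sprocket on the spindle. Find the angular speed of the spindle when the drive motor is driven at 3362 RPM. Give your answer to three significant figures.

915 RPM

Belt: ratio = 265/364 = 0.72802, so shaft 2 turns at 3362 / 0.72802 = 4618 RPM.
Gear mesh: ratio = 115/36 = 3.1944, so shaft 3 turns at 4618 / 3.1944 = 1445.6 RPM.
Chain: ratio = 78/39 = 2, so shaft 4 turns at 1445.6 / 2 = 722.82 RPM.
Chain: ratio = 62/30 = 2.0667, so shaft 5 turns at 722.82 / 2.0667 = 349.75 RPM.
Chain: ratio = 13/34 = 0.38235, so the spindle turns at 349.75 / 0.38235 = 914.73 RPM.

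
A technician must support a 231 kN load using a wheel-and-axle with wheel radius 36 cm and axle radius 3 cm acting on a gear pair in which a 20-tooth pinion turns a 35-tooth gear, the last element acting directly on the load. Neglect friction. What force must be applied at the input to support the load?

Wheel-and-axle MA = R/r = 36/3 = 12.
Gear pair MA = 35/20 = 1.75.
Combined ideal MA = 12 × 1.75 = 21.
Effort = load / MA = 231 / 21 = 11 kN.

11 kN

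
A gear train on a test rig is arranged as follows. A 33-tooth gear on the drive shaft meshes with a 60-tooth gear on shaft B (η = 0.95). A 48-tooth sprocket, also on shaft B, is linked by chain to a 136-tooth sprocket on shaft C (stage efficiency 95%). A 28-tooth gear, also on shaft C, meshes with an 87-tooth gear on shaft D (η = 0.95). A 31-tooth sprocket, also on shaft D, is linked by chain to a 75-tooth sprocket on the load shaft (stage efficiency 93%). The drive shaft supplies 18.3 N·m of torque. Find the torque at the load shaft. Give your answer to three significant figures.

Gear mesh: ratio = 60/33 = 1.8182; torque at shaft B = 18.3 × 1.8182 × 0.95 = 31.609 N·m.
Chain: ratio = 136/48 = 2.8333; torque at shaft C = 31.609 × 2.8333 × 0.95 = 85.081 N·m.
Gear mesh: ratio = 87/28 = 3.1071; torque at shaft D = 85.081 × 3.1071 × 0.95 = 251.14 N·m.
Chain: ratio = 75/31 = 2.4194; torque at the load shaft = 251.14 × 2.4194 × 0.93 = 565.07 N·m.

565 N·m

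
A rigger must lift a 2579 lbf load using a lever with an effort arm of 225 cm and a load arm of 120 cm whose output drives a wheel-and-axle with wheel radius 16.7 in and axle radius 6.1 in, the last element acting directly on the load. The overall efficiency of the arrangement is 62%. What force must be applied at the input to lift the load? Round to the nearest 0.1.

810.3 lbf

Lever MA = effort arm / load arm = 225/120 = 1.875.
Wheel-and-axle MA = R/r = 16.7/6.1 = 2.7377.
Combined ideal MA = 1.875 × 2.7377 = 5.1332.
Actual MA = 5.1332 × 0.62 = 3.1826.
Effort = load / actual MA = 2579 / 3.1826 = 810.35 lbf.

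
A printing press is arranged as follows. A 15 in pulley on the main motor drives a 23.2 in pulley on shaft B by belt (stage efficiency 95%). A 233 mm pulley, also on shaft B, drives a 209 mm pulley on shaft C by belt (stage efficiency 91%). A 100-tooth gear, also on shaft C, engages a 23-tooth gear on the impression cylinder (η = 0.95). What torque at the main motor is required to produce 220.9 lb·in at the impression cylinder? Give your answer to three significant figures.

843 lb·in

Overall ratio R = 1.5467 × 0.897 × 0.23 = 0.31909; overall efficiency η = 0.95 × 0.91 × 0.95 = 0.8213.
Input torque = output torque / (R × η) = 220.9 / (0.31909 × 0.8213) = 842.93 lb·in.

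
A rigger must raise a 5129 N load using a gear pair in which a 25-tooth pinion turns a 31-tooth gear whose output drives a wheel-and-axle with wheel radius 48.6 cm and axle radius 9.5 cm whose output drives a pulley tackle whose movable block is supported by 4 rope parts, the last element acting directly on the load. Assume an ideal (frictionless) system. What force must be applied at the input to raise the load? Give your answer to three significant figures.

202 N

Gear pair MA = 31/25 = 1.24.
Wheel-and-axle MA = R/r = 48.6/9.5 = 5.1158.
Block-and-tackle MA = number of supporting rope parts = 4.
Combined ideal MA = 1.24 × 5.1158 × 4 = 25.374.
Effort = load / MA = 5129 / 25.374 = 202.13 N.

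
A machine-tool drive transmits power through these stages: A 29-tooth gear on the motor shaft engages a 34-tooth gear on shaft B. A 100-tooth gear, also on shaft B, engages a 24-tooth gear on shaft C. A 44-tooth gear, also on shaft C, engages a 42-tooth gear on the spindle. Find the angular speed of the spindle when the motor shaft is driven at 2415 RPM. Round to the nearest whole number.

Gear mesh: ratio = 34/29 = 1.1724, so shaft B turns at 2415 / 1.1724 = 2059.9 RPM.
Gear mesh: ratio = 24/100 = 0.24, so shaft C turns at 2059.9 / 0.24 = 8582.7 RPM.
Gear mesh: ratio = 42/44 = 0.95455, so the spindle turns at 8582.7 / 0.95455 = 8991.4 RPM.

8991 RPM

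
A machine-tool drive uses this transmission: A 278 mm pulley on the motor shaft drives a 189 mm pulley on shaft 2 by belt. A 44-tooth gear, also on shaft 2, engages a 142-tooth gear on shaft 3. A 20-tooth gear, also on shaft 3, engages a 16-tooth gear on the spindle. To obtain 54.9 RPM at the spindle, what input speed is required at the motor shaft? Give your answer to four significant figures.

Overall ratio R = 0.67986 × 3.2273 × 0.8 = 1.7553.
Required input speed = output speed × R = 54.9 × 1.7553 = 96.364 RPM.

96.36 RPM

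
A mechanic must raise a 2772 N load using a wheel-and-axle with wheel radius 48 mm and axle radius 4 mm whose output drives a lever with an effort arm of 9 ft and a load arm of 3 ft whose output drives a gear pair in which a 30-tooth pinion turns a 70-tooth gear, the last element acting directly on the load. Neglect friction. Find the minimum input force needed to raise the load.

33 N

Wheel-and-axle MA = R/r = 48/4 = 12.
Lever MA = effort arm / load arm = 9/3 = 3.
Gear pair MA = 70/30 = 2.3333.
Combined ideal MA = 12 × 3 × 2.3333 = 84.
Effort = load / MA = 2772 / 84 = 33 N.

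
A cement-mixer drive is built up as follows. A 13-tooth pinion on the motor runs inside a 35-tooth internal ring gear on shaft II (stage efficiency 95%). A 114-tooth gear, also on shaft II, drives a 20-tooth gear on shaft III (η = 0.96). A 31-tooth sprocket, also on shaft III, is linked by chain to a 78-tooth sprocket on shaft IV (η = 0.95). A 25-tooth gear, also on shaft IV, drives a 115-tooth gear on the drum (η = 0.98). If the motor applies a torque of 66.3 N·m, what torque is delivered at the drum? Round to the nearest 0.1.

307.8 N·m

After the internal gear (35/13): 66.3 × 2.6923 × 0.95 = 169.57 N·m
After the gear mesh (20/114): 169.57 × 0.17544 × 0.96 = 28.56 N·m
After the chain (78/31): 28.56 × 2.5161 × 0.95 = 68.268 N·m
After the gear mesh (115/25): 68.268 × 4.6 × 0.98 = 307.75 N·m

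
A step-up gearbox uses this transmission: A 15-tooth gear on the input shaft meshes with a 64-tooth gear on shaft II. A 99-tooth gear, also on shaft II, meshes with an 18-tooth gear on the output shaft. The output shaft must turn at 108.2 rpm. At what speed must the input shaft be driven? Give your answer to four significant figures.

83.94 rpm

Overall ratio R = 4.2667 × 0.18182 = 0.77576.
Required input speed = output speed × R = 108.2 × 0.77576 = 83.937 rpm.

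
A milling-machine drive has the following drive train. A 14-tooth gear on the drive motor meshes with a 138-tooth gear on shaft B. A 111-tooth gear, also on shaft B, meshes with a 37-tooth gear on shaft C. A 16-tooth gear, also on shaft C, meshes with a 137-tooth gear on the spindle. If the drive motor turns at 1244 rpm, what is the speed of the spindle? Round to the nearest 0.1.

44.2 rpm

Gear mesh: ratio = 138/14 = 9.8571, so shaft B turns at 1244 / 9.8571 = 126.2 rpm.
Gear mesh: ratio = 37/111 = 0.33333, so shaft C turns at 126.2 / 0.33333 = 378.61 rpm.
Gear mesh: ratio = 137/16 = 8.5625, so the spindle turns at 378.61 / 8.5625 = 44.217 rpm.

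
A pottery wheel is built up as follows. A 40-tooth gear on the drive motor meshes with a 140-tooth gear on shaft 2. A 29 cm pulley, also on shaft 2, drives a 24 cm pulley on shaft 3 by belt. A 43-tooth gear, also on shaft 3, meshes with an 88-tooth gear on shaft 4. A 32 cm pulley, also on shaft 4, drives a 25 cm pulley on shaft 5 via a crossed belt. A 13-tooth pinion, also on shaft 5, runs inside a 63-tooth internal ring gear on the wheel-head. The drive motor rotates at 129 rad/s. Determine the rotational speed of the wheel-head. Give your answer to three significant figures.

5.75 rad/s

the drive motor → shaft 2 (gear mesh, 140/40): 129 ÷ 3.5 = 36.857 rad/s
shaft 2 → shaft 3 (belt, 24/29): 36.857 ÷ 0.82759 = 44.536 rad/s
shaft 3 → shaft 4 (gear mesh, 88/43): 44.536 ÷ 2.0465 = 21.762 rad/s
shaft 4 → shaft 5 (belt, 25/32): 21.762 ÷ 0.78125 = 27.855 rad/s
shaft 5 → the wheel-head (internal gear, 63/13): 27.855 ÷ 4.8462 = 5.7479 rad/s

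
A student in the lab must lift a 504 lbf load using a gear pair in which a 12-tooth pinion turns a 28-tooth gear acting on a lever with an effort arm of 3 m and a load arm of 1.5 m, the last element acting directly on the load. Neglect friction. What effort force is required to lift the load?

Gear pair MA = 28/12 = 2.3333.
Lever MA = effort arm / load arm = 3/1.5 = 2.
Combined ideal MA = 2.3333 × 2 = 4.6667.
Effort = load / MA = 504 / 4.6667 = 108 lbf.

108 lbf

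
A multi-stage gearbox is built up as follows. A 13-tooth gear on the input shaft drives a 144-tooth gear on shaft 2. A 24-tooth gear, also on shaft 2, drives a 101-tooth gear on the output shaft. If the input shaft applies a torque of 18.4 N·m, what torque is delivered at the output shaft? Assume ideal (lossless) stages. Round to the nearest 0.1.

gear mesh 144/13 = 11.077 → τ = 18.4·11.077 = 203.82 N·m
gear mesh 101/24 = 4.2083 → τ = 203.82·4.2083 = 857.72 N·m

857.7 N·m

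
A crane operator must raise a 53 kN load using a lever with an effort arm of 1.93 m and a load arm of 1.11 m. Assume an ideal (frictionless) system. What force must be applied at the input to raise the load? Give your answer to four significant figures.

30.48 kN

Lever MA = effort arm / load arm = 1.93/1.11 = 1.7387.
Effort = load / MA = 53 / 1.7387 = 30.482 kN.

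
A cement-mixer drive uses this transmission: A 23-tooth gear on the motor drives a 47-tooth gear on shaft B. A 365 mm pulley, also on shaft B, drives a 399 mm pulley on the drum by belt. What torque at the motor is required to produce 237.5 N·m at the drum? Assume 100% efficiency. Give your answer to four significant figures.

106.3 N·m

Overall ratio R = 2.0435 × 1.0932 = 2.2338.
Input torque = output torque / R = 237.5 / 2.2338 = 106.32 N·m.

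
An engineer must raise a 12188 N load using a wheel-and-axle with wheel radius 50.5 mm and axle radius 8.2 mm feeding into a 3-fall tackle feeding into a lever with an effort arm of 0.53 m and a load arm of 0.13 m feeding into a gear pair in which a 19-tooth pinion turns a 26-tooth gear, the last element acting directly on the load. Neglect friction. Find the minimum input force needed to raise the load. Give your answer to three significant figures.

Wheel-and-axle MA = R/r = 50.5/8.2 = 6.1585.
Block-and-tackle MA = number of supporting rope parts = 3.
Lever MA = effort arm / load arm = 0.53/0.13 = 4.0769.
Gear pair MA = 26/19 = 1.3684.
Combined ideal MA = 6.1585 × 3 × 4.0769 × 1.3684 = 103.07.
Effort = load / MA = 12188 / 103.07 = 118.24 N.

118 N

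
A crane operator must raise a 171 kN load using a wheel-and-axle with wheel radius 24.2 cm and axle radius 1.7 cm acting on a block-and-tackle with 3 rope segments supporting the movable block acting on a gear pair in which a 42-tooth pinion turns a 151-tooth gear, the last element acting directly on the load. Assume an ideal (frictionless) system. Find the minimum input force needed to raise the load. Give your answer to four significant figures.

1.114 kN

Wheel-and-axle MA = R/r = 24.2/1.7 = 14.235.
Block-and-tackle MA = number of supporting rope parts = 3.
Gear pair MA = 151/42 = 3.5952.
Combined ideal MA = 14.235 × 3 × 3.5952 = 153.54.
Effort = load / MA = 171 / 153.54 = 1.1137 kN.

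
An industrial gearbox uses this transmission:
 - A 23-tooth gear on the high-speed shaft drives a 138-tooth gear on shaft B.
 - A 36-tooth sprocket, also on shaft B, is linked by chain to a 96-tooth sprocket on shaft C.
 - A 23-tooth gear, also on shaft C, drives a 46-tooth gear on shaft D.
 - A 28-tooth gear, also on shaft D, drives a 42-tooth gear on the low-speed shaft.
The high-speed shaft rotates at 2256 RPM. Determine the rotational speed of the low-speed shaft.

the high-speed shaft → shaft B (gear mesh, 138/23): 2256 ÷ 6 = 376 RPM
shaft B → shaft C (chain, 96/36): 376 ÷ 2.6667 = 141 RPM
shaft C → shaft D (gear mesh, 46/23): 141 ÷ 2 = 70.5 RPM
shaft D → the low-speed shaft (gear mesh, 42/28): 70.5 ÷ 1.5 = 47 RPM

47 RPM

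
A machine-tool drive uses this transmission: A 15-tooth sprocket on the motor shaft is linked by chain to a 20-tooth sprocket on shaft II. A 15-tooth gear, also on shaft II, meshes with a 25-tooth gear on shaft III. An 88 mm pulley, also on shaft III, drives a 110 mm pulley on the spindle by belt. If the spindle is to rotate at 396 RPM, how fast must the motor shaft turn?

Overall ratio R = 1.3333 × 1.6667 × 1.25 = 2.7778.
Required input speed = output speed × R = 396 × 2.7778 = 1100 RPM.

1100 RPM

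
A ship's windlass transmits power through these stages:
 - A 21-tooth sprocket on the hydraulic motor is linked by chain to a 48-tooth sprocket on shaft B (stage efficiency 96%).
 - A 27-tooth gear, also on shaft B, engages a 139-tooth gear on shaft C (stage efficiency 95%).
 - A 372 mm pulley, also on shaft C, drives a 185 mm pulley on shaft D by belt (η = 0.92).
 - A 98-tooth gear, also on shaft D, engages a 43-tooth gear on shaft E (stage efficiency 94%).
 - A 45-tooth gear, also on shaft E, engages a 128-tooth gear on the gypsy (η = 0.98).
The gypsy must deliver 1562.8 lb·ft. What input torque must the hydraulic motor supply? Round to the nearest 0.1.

276.8 lb·ft

Overall ratio R = 2.2857 × 5.1481 × 0.49731 × 0.43878 × 2.8444 = 7.3037; overall efficiency η = 0.96 × 0.95 × 0.92 × 0.94 × 0.98 = 0.7729.
Input torque = output torque / (R × η) = 1562.8 / (7.3037 × 0.7729) = 276.84 lb·ft.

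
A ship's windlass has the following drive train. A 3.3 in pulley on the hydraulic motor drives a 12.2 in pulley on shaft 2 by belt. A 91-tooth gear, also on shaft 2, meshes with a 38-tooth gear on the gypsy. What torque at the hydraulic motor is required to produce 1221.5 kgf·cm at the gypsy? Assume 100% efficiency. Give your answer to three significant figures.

Overall ratio R = 3.697 × 0.41758 = 1.5438.
Input torque = output torque / R = 1221.5 / 1.5438 = 791.23 kgf·cm.

791 kgf·cm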